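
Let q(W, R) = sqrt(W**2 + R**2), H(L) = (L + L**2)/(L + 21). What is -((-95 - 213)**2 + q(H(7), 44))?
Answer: -94864 - 2*sqrt(485) ≈ -94908.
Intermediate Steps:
H(L) = (L + L**2)/(21 + L)
q(W, R) = sqrt(R**2 + W**2)
-((-95 - 213)**2 + q(H(7), 44)) = -((-95 - 213)**2 + sqrt(44**2 + (7*(1 + 7)/(21 + 7))**2)) = -((-308)**2 + sqrt(1936 + (7*8/28)**2)) = -(94864 + sqrt(1936 + (7*(1/28)*8)**2)) = -(94864 + sqrt(1936 + 2**2)) = -(94864 + sqrt(1936 + 4)) = -(94864 + sqrt(1940)) = -(94864 + 2*sqrt(485)) = -94864 - 2*sqrt(485)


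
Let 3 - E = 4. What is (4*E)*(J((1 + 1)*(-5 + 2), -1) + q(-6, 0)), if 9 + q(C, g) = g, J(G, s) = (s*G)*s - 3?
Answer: 72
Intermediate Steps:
J(G, s) = -3 + G*s² (J(G, s) = (G*s)*s - 3 = G*s² - 3 = -3 + G*s²)
q(C, g) = -9 + g
E = -1 (E = 3 - 1*4 = 3 - 4 = -1)
(4*E)*(J((1 + 1)*(-5 + 2), -1) + q(-6, 0)) = (4*(-1))*((-3 + ((1 + 1)*(-5 + 2))*(-1)²) + (-9 + 0)) = -4*((-3 + (2*(-3))*1) - 9) = -4*((-3 - 6*1) - 9) = -4*((-3 - 6) - 9) = -4*(-9 - 9) = -4*(-18) = 72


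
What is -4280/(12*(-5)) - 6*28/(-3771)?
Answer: 89722/1257 ≈ 71.378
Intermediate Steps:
-4280/(12*(-5)) - 6*28/(-3771) = -4280/(-60) - 168*(-1/3771) = -4280*(-1/60) + 56/1257 = 214/3 + 56/1257 = 89722/1257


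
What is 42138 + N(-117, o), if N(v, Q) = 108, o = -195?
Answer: 42246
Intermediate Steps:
42138 + N(-117, o) = 42138 + 108 = 42246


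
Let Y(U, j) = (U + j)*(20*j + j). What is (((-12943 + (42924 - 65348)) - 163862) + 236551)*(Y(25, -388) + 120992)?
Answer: 114903838552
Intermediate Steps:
Y(U, j) = 21*j*(U + j) (Y(U, j) = (U + j)*(21*j) = 21*j*(U + j))
(((-12943 + (42924 - 65348)) - 163862) + 236551)*(Y(25, -388) + 120992) = (((-12943 + (42924 - 65348)) - 163862) + 236551)*(21*(-388)*(25 - 388) + 120992) = (((-12943 - 22424) - 163862) + 236551)*(21*(-388)*(-363) + 120992) = ((-35367 - 163862) + 236551)*(2957724 + 120992) = (-199229 + 236551)*3078716 = 37322*3078716 = 114903838552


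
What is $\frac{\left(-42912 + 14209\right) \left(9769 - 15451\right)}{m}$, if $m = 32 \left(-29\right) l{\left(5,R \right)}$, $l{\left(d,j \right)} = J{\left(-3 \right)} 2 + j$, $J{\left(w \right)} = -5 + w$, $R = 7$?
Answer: $\frac{27181741}{1392} \approx 19527.0$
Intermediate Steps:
$l{\left(d,j \right)} = -16 + j$ ($l{\left(d,j \right)} = \left(-5 - 3\right) 2 + j = \left(-8\right) 2 + j = -16 + j$)
$m = 8352$ ($m = 32 \left(-29\right) \left(-16 + 7\right) = \left(-928\right) \left(-9\right) = 8352$)
$\frac{\left(-42912 + 14209\right) \left(9769 - 15451\right)}{m} = \frac{\left(-42912 + 14209\right) \left(9769 - 15451\right)}{8352} = \left(-28703\right) \left(-5682\right) \frac{1}{8352} = 163090446 \cdot \frac{1}{8352} = \frac{27181741}{1392}$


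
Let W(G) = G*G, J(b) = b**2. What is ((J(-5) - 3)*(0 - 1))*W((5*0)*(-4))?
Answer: 0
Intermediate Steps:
W(G) = G**2
((J(-5) - 3)*(0 - 1))*W((5*0)*(-4)) = (((-5)**2 - 3)*(0 - 1))*((5*0)*(-4))**2 = ((25 - 3)*(-1))*(0*(-4))**2 = (22*(-1))*0**2 = -22*0 = 0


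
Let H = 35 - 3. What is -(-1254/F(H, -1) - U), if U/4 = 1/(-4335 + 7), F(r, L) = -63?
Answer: -452297/22722 ≈ -19.906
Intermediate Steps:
H = 32
U = -1/1082 (U = 4/(-4335 + 7) = 4/(-4328) = 4*(-1/4328) = -1/1082 ≈ -0.00092421)
-(-1254/F(H, -1) - U) = -(-1254/(-63) - 1*(-1/1082)) = -(-1254*(-1/63) + 1/1082) = -(418/21 + 1/1082) = -1*452297/22722 = -452297/22722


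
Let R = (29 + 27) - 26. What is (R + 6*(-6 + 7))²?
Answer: 1296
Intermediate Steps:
R = 30 (R = 56 - 26 = 30)
(R + 6*(-6 + 7))² = (30 + 6*(-6 + 7))² = (30 + 6*1)² = (30 + 6)² = 36² = 1296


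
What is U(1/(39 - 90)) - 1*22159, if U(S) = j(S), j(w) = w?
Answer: -1130110/51 ≈ -22159.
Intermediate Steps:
U(S) = S
U(1/(39 - 90)) - 1*22159 = 1/(39 - 90) - 1*22159 = 1/(-51) - 22159 = -1/51 - 22159 = -1130110/51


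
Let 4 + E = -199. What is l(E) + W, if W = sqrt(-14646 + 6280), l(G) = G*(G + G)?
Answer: 82418 + I*sqrt(8366) ≈ 82418.0 + 91.466*I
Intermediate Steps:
E = -203 (E = -4 - 199 = -203)
l(G) = 2*G**2 (l(G) = G*(2*G) = 2*G**2)
W = I*sqrt(8366) (W = sqrt(-8366) = I*sqrt(8366) ≈ 91.466*I)
l(E) + W = 2*(-203)**2 + I*sqrt(8366) = 2*41209 + I*sqrt(8366) = 82418 + I*sqrt(8366)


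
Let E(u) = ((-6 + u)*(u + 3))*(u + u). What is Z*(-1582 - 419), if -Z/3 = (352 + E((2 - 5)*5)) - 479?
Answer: -46145061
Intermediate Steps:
E(u) = 2*u*(-6 + u)*(3 + u) (E(u) = ((-6 + u)*(3 + u))*(2*u) = 2*u*(-6 + u)*(3 + u))
Z = 23061 (Z = -3*((352 + 2*((2 - 5)*5)*(-18 + ((2 - 5)*5)² - 3*(2 - 5)*5)) - 479) = -3*((352 + 2*(-3*5)*(-18 + (-3*5)² - (-9)*5)) - 479) = -3*((352 + 2*(-15)*(-18 + (-15)² - 3*(-15))) - 479) = -3*((352 + 2*(-15)*(-18 + 225 + 45)) - 479) = -3*((352 + 2*(-15)*252) - 479) = -3*((352 - 7560) - 479) = -3*(-7208 - 479) = -3*(-7687) = 23061)
Z*(-1582 - 419) = 23061*(-1582 - 419) = 23061*(-2001) = -46145061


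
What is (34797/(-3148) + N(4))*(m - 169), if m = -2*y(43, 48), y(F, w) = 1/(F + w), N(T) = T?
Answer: 341535105/286468 ≈ 1192.2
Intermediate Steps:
m = -2/91 (m = -2/(43 + 48) = -2/91 ≈ -0.021978)
(34797/(-3148) + N(4))*(m - 169) = (34797/(-3148) + 4)*(-2/91 - 169) = (34797*(-1/3148) + 4)*(-15381/91) = (-34797/3148 + 4)*(-15381/91) = -22205/3148*(-15381/91) = 341535105/286468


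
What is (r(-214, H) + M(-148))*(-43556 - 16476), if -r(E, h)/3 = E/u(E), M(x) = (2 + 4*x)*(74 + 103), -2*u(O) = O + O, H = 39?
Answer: 6268961664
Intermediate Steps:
u(O) = -O (u(O) = -(O + O)/2 = -O)
M(x) = 354 + 708*x (M(x) = (2 + 4*x)*177 = 354 + 708*x)
r(E, h) = 3 (r(E, h) = -3*E/((-E)) = -3*E*(-1/E) = -3*(-1) = 3)
(r(-214, H) + M(-148))*(-43556 - 16476) = (3 + (354 + 708*(-148)))*(-43556 - 16476) = (3 + (354 - 104784))*(-60032) = (3 - 104430)*(-60032) = -104427*(-60032) = 6268961664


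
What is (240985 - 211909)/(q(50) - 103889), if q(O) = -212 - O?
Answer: -9692/34717 ≈ -0.27917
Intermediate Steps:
(240985 - 211909)/(q(50) - 103889) = (240985 - 211909)/((-212 - 1*50) - 103889) = 29076/((-212 - 50) - 103889) = 29076/(-262 - 103889) = 29076/(-104151) = 29076*(-1/104151) = -9692/34717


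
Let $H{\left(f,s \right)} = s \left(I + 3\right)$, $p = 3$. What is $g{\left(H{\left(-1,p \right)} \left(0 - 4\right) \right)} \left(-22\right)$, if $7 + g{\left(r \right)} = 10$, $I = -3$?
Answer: $-66$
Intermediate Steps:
$H{\left(f,s \right)} = 0$ ($H{\left(f,s \right)} = s \left(-3 + 3\right) = s 0 = 0$)
$g{\left(r \right)} = 3$ ($g{\left(r \right)} = -7 + 10 = 3$)
$g{\left(H{\left(-1,p \right)} \left(0 - 4\right) \right)} \left(-22\right) = 3 \left(-22\right) = -66$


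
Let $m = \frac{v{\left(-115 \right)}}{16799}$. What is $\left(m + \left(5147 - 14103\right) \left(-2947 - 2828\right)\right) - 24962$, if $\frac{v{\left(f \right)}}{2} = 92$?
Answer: $\frac{868440062646}{16799} \approx 5.1696 \cdot 10^{7}$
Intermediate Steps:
$v{\left(f \right)} = 184$ ($v{\left(f \right)} = 2 \cdot 92 = 184$)
$m = \frac{184}{16799} \approx 0.010953$
$\left(m + \left(5147 - 14103\right) \left(-2947 - 2828\right)\right) - 24962 = \left(\frac{184}{16799} + \left(5147 - 14103\right) \left(-2947 - 2828\right)\right) - 24962 = \left(\frac{184}{16799} - -51720900\right) - 24962 = \left(\frac{184}{16799} + 51720900\right) - 24962 = \frac{868859399284}{16799} - 24962 = \frac{868440062646}{16799}$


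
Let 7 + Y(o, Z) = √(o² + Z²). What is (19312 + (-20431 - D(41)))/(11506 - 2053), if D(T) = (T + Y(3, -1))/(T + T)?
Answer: -45896/387573 - √10/775146 ≈ -0.11842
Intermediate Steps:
Y(o, Z) = -7 + √(Z² + o²) (Y(o, Z) = -7 + √(o² + Z²) = -7 + √(Z² + o²))
D(T) = (-7 + T + √10)/(2*T) (D(T) = (T + (-7 + √((-1)² + 3²)))/(T + T) = (T + (-7 + √(1 + 9)))/((2*T)) = (T + (-7 + √10))*(1/(2*T)) = (-7 + T + √10)*(1/(2*T)) = (-7 + T + √10)/(2*T))
(19312 + (-20431 - D(41)))/(11506 - 2053) = (19312 + (-20431 - (-7 + 41 + √10)/(2*41)))/(11506 - 2053) = (19312 + (-20431 - (34 + √10)/(2*41)))/9453 = (19312 + (-20431 - (17/41 + √10/82)))*(1/9453) = (19312 + (-20431 + (-17/41 - √10/82)))*(1/9453) = (19312 + (-837688/41 - √10/82))*(1/9453) = (-45896/41 - √10/82)*(1/9453) = -45896/387573 - √10/775146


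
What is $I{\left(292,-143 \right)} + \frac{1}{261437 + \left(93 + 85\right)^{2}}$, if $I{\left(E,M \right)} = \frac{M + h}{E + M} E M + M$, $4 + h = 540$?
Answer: $- \frac{4816392796066}{43675029} \approx -1.1028 \cdot 10^{5}$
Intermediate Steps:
$h = 536$ ($h = -4 + 540 = 536$)
$I{\left(E,M \right)} = M + \frac{E M \left(536 + M\right)}{E + M}$ ($I{\left(E,M \right)} = \frac{M + 536}{E + M} E M + M = \frac{536 + M}{E + M} E M + M = \frac{E \left(536 + M\right)}{E + M} M + M = \frac{E M \left(536 + M\right)}{E + M} + M = M + \frac{E M \left(536 + M\right)}{E + M}$)
$I{\left(292,-143 \right)} + \frac{1}{261437 + \left(93 + 85\right)^{2}} = - \frac{143 \left(-143 + 537 \cdot 292 + 292 \left(-143\right)\right)}{292 - 143} + \frac{1}{261437 + \left(93 + 85\right)^{2}} = - \frac{143 \left(-143 + 156804 - 41756\right)}{149} + \frac{1}{261437 + 178^{2}} = \left(-143\right) \frac{1}{149} \cdot 114905 + \frac{1}{261437 + 31684} = - \frac{16431415}{149} + \frac{1}{293121} = - \frac{4816392796066}{43675029}$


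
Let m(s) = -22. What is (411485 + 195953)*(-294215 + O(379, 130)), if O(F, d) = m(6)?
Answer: -178730734806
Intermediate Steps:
O(F, d) = -22
(411485 + 195953)*(-294215 + O(379, 130)) = (411485 + 195953)*(-294215 - 22) = 607438*(-294237) = -178730734806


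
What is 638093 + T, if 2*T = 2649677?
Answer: 3925863/2 ≈ 1.9629e+6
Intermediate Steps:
T = 2649677/2 (T = (½)*2649677 = 2649677/2 ≈ 1.3248e+6)
638093 + T = 638093 + 2649677/2 = 3925863/2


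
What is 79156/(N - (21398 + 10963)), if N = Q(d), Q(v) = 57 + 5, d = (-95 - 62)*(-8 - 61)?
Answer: -79156/32299 ≈ -2.4507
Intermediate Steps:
d = 10833 (d = -157*(-69) = 10833)
Q(v) = 62
N = 62
79156/(N - (21398 + 10963)) = 79156/(62 - (21398 + 10963)) = 79156/(62 - 1*32361) = 79156/(62 - 32361) = 79156/(-32299) = 79156*(-1/32299) = -79156/32299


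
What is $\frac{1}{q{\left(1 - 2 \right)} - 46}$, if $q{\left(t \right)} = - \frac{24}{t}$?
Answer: $- \frac{1}{22} \approx -0.045455$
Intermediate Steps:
$\frac{1}{q{\left(1 - 2 \right)} - 46} = \frac{1}{- \frac{24}{1 - 2} - 46} = \frac{1}{- \frac{24}{-1} - 46} = \frac{1}{\left(-24\right) \left(-1\right) - 46} = \frac{1}{24 - 46} = \frac{1}{-22} = - \frac{1}{22}$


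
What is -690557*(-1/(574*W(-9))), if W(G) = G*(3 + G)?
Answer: 98651/4428 ≈ 22.279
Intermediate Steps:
-690557*(-1/(574*W(-9))) = -690557*1/(5166*(3 - 9)) = -690557/((-(-5166)*(-6))) = -690557/((-574*54)) = -690557/(-30996) = -690557*(-1/30996) = 98651/4428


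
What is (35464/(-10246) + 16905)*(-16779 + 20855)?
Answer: 352926912308/5123 ≈ 6.8891e+7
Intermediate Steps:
(35464/(-10246) + 16905)*(-16779 + 20855) = (35464*(-1/10246) + 16905)*4076 = (-17732/5123 + 16905)*4076 = (86586583/5123)*4076 = 352926912308/5123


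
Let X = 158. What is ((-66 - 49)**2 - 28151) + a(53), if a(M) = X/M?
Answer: -790920/53 ≈ -14923.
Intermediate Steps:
a(M) = 158/M
((-66 - 49)**2 - 28151) + a(53) = ((-66 - 49)**2 - 28151) + 158/53 = ((-115)**2 - 28151) + 158*(1/53) = (13225 - 28151) + 158/53 = -14926 + 158/53 = -790920/53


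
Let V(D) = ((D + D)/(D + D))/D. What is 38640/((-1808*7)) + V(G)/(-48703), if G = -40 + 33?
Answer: -1040864/340921 ≈ -3.0531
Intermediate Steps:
G = -7
V(D) = 1/D (V(D) = ((2*D)/((2*D)))/D = ((2*D)*(1/(2*D)))/D = 1/D)
38640/((-1808*7)) + V(G)/(-48703) = 38640/((-1808*7)) + 1/(-7*(-48703)) = 38640/(-12656) - ⅐*(-1/48703) = 38640*(-1/12656) + 1/340921 = -345/113 + 1/340921 = -1040864/340921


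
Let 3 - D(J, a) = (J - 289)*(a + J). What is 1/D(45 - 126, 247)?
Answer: 1/61423 ≈ 1.6281e-5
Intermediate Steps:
D(J, a) = 3 - (-289 + J)*(J + a) (D(J, a) = 3 - (J - 289)*(a + J) = 3 - (-289 + J)*(J + a))
1/D(45 - 126, 247) = 1/(3 - (45 - 126)² + 289*(45 - 126) + 289*247 - 1*(45 - 126)*247) = 1/(3 - 1*(-81)² + 289*(-81) + 71383 - 1*(-81)*247) = 1/(3 - 1*6561 - 23409 + 71383 + 20007) = 1/(3 - 6561 - 23409 + 71383 + 20007) = 1/61423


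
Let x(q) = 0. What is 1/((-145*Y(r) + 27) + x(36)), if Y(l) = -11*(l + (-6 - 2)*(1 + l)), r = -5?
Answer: 1/43092 ≈ 2.3206e-5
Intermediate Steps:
Y(l) = 88 + 77*l (Y(l) = -11*(l - 8*(1 + l)) = -11*(l + (-8 - 8*l)) = -11*(-8 - 7*l) = 88 + 77*l)
1/((-145*Y(r) + 27) + x(36)) = 1/((-145*(88 + 77*(-5)) + 27) + 0) = 1/((-145*(88 - 385) + 27) + 0) = 1/((-145*(-297) + 27) + 0) = 1/((43065 + 27) + 0) = 1/(43092 + 0) = 1/43092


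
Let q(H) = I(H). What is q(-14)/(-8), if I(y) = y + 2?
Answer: 3/2 ≈ 1.5000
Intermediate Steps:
I(y) = 2 + y
q(H) = 2 + H
q(-14)/(-8) = (2 - 14)/(-8) = -1/8*(-12) = 3/2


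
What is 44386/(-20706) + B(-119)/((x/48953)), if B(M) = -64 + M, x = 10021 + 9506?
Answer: -31059889186/67387677 ≈ -460.91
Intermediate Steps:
x = 19527
44386/(-20706) + B(-119)/((x/48953)) = 44386/(-20706) + (-64 - 119)/((19527/48953)) = 44386*(-1/20706) - 183/(19527*(1/48953)) = -22193/10353 - 183/19527/48953 = -22193/10353 - 183*48953/19527 = -22193/10353 - 2986133/6509 = -31059889186/67387677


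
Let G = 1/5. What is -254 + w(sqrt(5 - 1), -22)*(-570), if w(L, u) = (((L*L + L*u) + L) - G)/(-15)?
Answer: -8528/5 ≈ -1705.6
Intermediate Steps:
G = 1/5 ≈ 0.20000
w(L, u) = 1/75 - L/15 - L**2/15 - L*u/15 (w(L, u) = (((L*L + L*u) + L) - 1*1/5)/(-15) = (((L**2 + L*u) + L) - 1/5)*(-1/15) = ((L + L**2 + L*u) - 1/5)*(-1/15) = (-1/5 + L + L**2 + L*u)*(-1/15) = 1/75 - L/15 - L**2/15 - L*u/15)
-254 + w(sqrt(5 - 1), -22)*(-570) = -254 + (1/75 - sqrt(5 - 1)/15 - (sqrt(5 - 1))**2/15 - 1/15*sqrt(5 - 1)*(-22))*(-570) = -254 + (1/75 - sqrt(4)/15 - (sqrt(4))**2/15 - 1/15*sqrt(4)*(-22))*(-570) = -254 + (1/75 - 1/15*2 - 1/15*2**2 - 1/15*2*(-22))*(-570) = -254 + (1/75 - 2/15 - 1/15*4 + 44/15)*(-570) = -254 + (1/75 - 2/15 - 4/15 + 44/15)*(-570) = -254 + (191/75)*(-570) = -254 - 7258/5 = -8528/5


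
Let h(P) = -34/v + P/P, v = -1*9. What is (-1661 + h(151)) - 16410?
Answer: -162596/9 ≈ -18066.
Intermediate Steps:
v = -9
h(P) = 43/9 (h(P) = -34/(-9) + P/P = -34*(-⅑) + 1 = 34/9 + 1 = 43/9)
(-1661 + h(151)) - 16410 = (-1661 + 43/9) - 16410 = -14906/9 - 16410 = -162596/9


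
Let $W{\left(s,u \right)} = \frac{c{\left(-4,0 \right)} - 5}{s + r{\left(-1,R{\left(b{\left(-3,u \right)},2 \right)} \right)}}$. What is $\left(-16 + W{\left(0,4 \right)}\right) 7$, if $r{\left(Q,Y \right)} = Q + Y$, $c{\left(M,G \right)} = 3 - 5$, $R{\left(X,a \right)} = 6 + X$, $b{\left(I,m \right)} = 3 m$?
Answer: $- \frac{1953}{17} \approx -114.88$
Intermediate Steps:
$c{\left(M,G \right)} = -2$ ($c{\left(M,G \right)} = 3 - 5 = -2$)
$W{\left(s,u \right)} = - \frac{7}{5 + s + 3 u}$ ($W{\left(s,u \right)} = \frac{-2 - 5}{s + \left(-1 + \left(6 + 3 u\right)\right)} = - \frac{7}{s + \left(5 + 3 u\right)} = - \frac{7}{5 + s + 3 u}$)
$\left(-16 + W{\left(0,4 \right)}\right) 7 = \left(-16 - \frac{7}{5 + 0 + 3 \cdot 4}\right) 7 = \left(-16 - \frac{7}{5 + 0 + 12}\right) 7 = \left(-16 - \frac{7}{17}\right) 7 = \left(- \frac{279}{17}\right) 7 = - \frac{1953}{17}$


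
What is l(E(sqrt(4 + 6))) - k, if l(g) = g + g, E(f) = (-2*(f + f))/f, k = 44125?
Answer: -44133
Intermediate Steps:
E(f) = -4 (E(f) = (-4*f)/f = -4)
l(g) = 2*g
l(E(sqrt(4 + 6))) - k = 2*(-4) - 1*44125 = -8 - 44125 = -44133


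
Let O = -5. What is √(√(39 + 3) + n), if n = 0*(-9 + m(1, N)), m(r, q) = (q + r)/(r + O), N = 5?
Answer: 42^(¼) ≈ 2.5457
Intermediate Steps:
m(r, q) = (q + r)/(-5 + r) (m(r, q) = (q + r)/(r - 5) = (q + r)/(-5 + r))
n = 0 (n = 0*(-9 + (5 + 1)/(-5 + 1)) = 0*(-9 + 6/(-4)) = 0*(-9 - ¼*6) = 0*(-9 - 3/2) = 0*(-21/2) = 0)
√(√(39 + 3) + n) = √(√(39 + 3) + 0) = √(√42 + 0) = √(√42) = 42^(¼)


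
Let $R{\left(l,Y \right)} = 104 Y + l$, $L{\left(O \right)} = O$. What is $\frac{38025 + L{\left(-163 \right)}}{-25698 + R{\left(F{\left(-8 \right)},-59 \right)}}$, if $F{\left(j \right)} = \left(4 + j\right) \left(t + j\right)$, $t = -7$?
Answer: $- \frac{18931}{15887} \approx -1.1916$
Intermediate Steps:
$F{\left(j \right)} = \left(-7 + j\right) \left(4 + j\right)$ ($F{\left(j \right)} = \left(4 + j\right) \left(-7 + j\right) = \left(-7 + j\right) \left(4 + j\right)$)
$R{\left(l,Y \right)} = l + 104 Y$
$\frac{38025 + L{\left(-163 \right)}}{-25698 + R{\left(F{\left(-8 \right)},-59 \right)}} = \frac{38025 - 163}{-25698 + \left(\left(-28 + \left(-8\right)^{2} - -24\right) + 104 \left(-59\right)\right)} = \frac{37862}{-25698 + \left(\left(-28 + 64 + 24\right) - 6136\right)} = \frac{37862}{-25698 + \left(60 - 6136\right)} = \frac{37862}{-25698 - 6076} = \frac{37862}{-31774} = 37862 \left(- \frac{1}{31774}\right) = - \frac{18931}{15887}$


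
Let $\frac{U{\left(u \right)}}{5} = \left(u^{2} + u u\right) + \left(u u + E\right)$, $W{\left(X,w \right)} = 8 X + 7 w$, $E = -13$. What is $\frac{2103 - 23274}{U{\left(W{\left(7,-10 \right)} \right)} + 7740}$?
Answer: $- \frac{21171}{10615} \approx -1.9944$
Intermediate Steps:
$W{\left(X,w \right)} = 7 w + 8 X$
$U{\left(u \right)} = -65 + 15 u^{2}$ ($U{\left(u \right)} = 5 \left(\left(u^{2} + u u\right) + \left(u u - 13\right)\right) = 5 \left(\left(u^{2} + u^{2}\right) + \left(u^{2} - 13\right)\right) = 5 \left(2 u^{2} + \left(-13 + u^{2}\right)\right) = 5 \left(-13 + 3 u^{2}\right) = -65 + 15 u^{2}$)
$\frac{2103 - 23274}{U{\left(W{\left(7,-10 \right)} \right)} + 7740} = \frac{2103 - 23274}{\left(-65 + 15 \left(7 \left(-10\right) + 8 \cdot 7\right)^{2}\right) + 7740} = - \frac{21171}{\left(-65 + 15 \left(-70 + 56\right)^{2}\right) + 7740} = - \frac{21171}{\left(-65 + 15 \left(-14\right)^{2}\right) + 7740} = - \frac{21171}{\left(-65 + 15 \cdot 196\right) + 7740} = - \frac{21171}{\left(-65 + 2940\right) + 7740} = - \frac{21171}{2875 + 7740} = - \frac{21171}{10615}$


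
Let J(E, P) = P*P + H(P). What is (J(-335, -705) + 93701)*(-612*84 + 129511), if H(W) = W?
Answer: 46082410163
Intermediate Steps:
J(E, P) = P + P² (J(E, P) = P*P + P = P² + P = P + P²)
(J(-335, -705) + 93701)*(-612*84 + 129511) = (-705*(1 - 705) + 93701)*(-612*84 + 129511) = (-705*(-704) + 93701)*(-51408 + 129511) = (496320 + 93701)*78103 = 590021*78103 = 46082410163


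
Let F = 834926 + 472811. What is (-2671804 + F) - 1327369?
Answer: -2691436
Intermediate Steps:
F = 1307737
(-2671804 + F) - 1327369 = (-2671804 + 1307737) - 1327369 = -1364067 - 1327369 = -2691436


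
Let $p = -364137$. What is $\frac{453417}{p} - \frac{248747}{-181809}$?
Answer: $\frac{2714231662}{22067794611} \approx 0.123$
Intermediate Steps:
$\frac{453417}{p} - \frac{248747}{-181809} = \frac{453417}{-364137} - \frac{248747}{-181809} = 453417 \left(- \frac{1}{364137}\right) - - \frac{248747}{181809} = - \frac{151139}{121379} + \frac{248747}{181809} = \frac{2714231662}{22067794611}$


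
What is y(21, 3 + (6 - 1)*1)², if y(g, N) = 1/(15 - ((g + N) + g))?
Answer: 1/1225 ≈ 0.00081633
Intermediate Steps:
y(g, N) = 1/(15 - N - 2*g) (y(g, N) = 1/(15 - ((N + g) + g)) = 1/(15 - (N + 2*g)) = 1/(15 + (-N - 2*g)) = 1/(15 - N - 2*g))
y(21, 3 + (6 - 1)*1)² = (-1/(-15 + (3 + (6 - 1)*1) + 2*21))² = (-1/(-15 + (3 + 5*1) + 42))² = (-1/(-15 + (3 + 5) + 42))² = (-1/(-15 + 8 + 42))² = (-1/35)² = 1/1225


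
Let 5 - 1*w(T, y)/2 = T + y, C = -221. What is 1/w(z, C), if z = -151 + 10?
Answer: 1/734 ≈ 0.0013624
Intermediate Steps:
z = -141
w(T, y) = 10 - 2*T - 2*y (w(T, y) = 10 - 2*(T + y) = 10 + (-2*T - 2*y) = 10 - 2*T - 2*y)
1/w(z, C) = 1/(10 - 2*(-141) - 2*(-221)) = 1/(10 + 282 + 442) = 1/734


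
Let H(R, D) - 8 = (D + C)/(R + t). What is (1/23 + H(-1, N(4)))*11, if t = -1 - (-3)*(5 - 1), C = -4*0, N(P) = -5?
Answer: 3817/46 ≈ 82.978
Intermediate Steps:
C = 0
t = 11 (t = -1 - (-3)*4 = -1 - 1*(-12) = -1 + 12 = 11)
H(R, D) = 8 + D/(11 + R) (H(R, D) = 8 + (D + 0)/(R + 11) = 8 + D/(11 + R))
(1/23 + H(-1, N(4)))*11 = (1/23 + (88 - 5 + 8*(-1))/(11 - 1))*11 = (1/23 + (88 - 5 - 8)/10)*11 = (1/23 + (⅒)*75)*11 = (1/23 + 15/2)*11 = (347/46)*11 = 3817/46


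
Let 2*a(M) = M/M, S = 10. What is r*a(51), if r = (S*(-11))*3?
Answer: -165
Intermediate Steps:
a(M) = ½ (a(M) = (M/M)/2 = (½)*1 = ½)
r = -330 (r = (10*(-11))*3 = -110*3 = -330)
r*a(51) = -330*½ = -165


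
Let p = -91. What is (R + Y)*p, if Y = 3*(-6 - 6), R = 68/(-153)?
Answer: 29848/9 ≈ 3316.4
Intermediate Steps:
R = -4/9 (R = 68*(-1/153) = -4/9 ≈ -0.44444)
Y = -36 (Y = 3*(-12) = -36)
(R + Y)*p = (-4/9 - 36)*(-91) = -328/9*(-91) = 29848/9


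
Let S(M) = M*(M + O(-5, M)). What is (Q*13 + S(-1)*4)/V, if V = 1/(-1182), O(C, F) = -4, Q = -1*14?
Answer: 191484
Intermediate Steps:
Q = -14
S(M) = M*(-4 + M) (S(M) = M*(M - 4) = M*(-4 + M))
V = -1/1182 ≈ -0.00084602
(Q*13 + S(-1)*4)/V = (-14*13 - (-4 - 1)*4)/(-1/1182) = (-182 - 1*(-5)*4)*(-1182) = (-182 + 5*4)*(-1182) = (-182 + 20)*(-1182) = -162*(-1182) = 191484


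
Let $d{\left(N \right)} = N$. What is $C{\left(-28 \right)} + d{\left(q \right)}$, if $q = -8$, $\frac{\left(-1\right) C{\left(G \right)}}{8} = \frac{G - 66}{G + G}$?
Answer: $- \frac{150}{7} \approx -21.429$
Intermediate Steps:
$C{\left(G \right)} = - \frac{4 \left(-66 + G\right)}{G}$ ($C{\left(G \right)} = - 8 \frac{G - 66}{G + G} = - 8 \frac{-66 + G}{2 G} = - \frac{4 \left(-66 + G\right)}{G}$)
$C{\left(-28 \right)} + d{\left(q \right)} = \left(-4 + \frac{264}{-28}\right) - 8 = \left(-4 + 264 \left(- \frac{1}{28}\right)\right) - 8 = \left(-4 - \frac{66}{7}\right) - 8 = - \frac{94}{7} - 8 = - \frac{150}{7}$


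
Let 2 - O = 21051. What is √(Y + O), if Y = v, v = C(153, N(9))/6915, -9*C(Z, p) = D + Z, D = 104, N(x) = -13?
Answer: 2*I*√2264636174595/20745 ≈ 145.08*I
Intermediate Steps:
O = -21049 (O = 2 - 1*21051 = 2 - 21051 = -21049)
C(Z, p) = -104/9 - Z/9 (C(Z, p) = -(104 + Z)/9 = -104/9 - Z/9)
v = -257/62235 (v = (-104/9 - ⅑*153)/6915 = (-104/9 - 17)*(1/6915) = -257/9*1/6915 = -257/62235 ≈ -0.0041295)
Y = -257/62235 ≈ -0.0041295
√(Y + O) = √(-257/62235 - 21049) = √(-1309984772/62235) = 2*I*√2264636174595/20745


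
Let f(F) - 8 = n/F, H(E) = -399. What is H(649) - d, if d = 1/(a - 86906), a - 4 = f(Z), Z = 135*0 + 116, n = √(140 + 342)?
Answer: -20269285744440401/50800216363567 + 58*√482/50800216363567 ≈ -399.00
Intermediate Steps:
n = √482 ≈ 21.954
Z = 116 (Z = 0 + 116 = 116)
f(F) = 8 + √482/F
a = 12 + √482/116 (a = 4 + (8 + √482/116) = 12 + √482/116 ≈ 12.189)
d = 1/(-86894 + √482/116) (d = 1/((12 + √482/116) - 86906) = 1/(-86894 + √482/116) ≈ -1.1508e-5)
H(649) - d = -399 - (-584622832/50800216363567 - 58*√482/50800216363567) = -399 + (584622832/50800216363567 + 58*√482/50800216363567) = -20269285744440401/50800216363567 + 58*√482/50800216363567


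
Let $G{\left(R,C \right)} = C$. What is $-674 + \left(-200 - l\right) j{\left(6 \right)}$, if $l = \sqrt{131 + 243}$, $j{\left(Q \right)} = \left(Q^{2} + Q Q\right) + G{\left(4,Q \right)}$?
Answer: $-16274 - 78 \sqrt{374} \approx -17782.0$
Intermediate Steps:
$j{\left(Q \right)} = Q + 2 Q^{2}$ ($j{\left(Q \right)} = \left(Q^{2} + Q Q\right) + Q = \left(Q^{2} + Q^{2}\right) + Q = 2 Q^{2} + Q = Q + 2 Q^{2}$)
$l = \sqrt{374} \approx 19.339$
$-674 + \left(-200 - l\right) j{\left(6 \right)} = -674 + \left(-200 - \sqrt{374}\right) 6 \left(1 + 2 \cdot 6\right) = -674 + \left(-200 - \sqrt{374}\right) 6 \left(1 + 12\right) = -674 + \left(-200 - \sqrt{374}\right) 6 \cdot 13 = -674 + \left(-200 - \sqrt{374}\right) 78 = -674 - \left(15600 + 78 \sqrt{374}\right) = -16274 - 78 \sqrt{374}$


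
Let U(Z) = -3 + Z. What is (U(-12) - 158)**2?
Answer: 29929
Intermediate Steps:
(U(-12) - 158)**2 = ((-3 - 12) - 158)**2 = (-15 - 158)**2 = (-173)**2 = 29929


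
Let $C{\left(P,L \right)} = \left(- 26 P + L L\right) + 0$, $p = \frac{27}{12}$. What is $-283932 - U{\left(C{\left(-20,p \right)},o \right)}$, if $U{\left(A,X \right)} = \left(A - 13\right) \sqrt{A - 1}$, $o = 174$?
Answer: $-283932 - \frac{8193 \sqrt{8385}}{64} \approx -2.9565 \cdot 10^{5}$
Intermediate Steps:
$p = \frac{9}{4}$ ($p = 27 \cdot \frac{1}{12} = \frac{9}{4} \approx 2.25$)
$C{\left(P,L \right)} = L^{2} - 26 P$ ($C{\left(P,L \right)} = \left(- 26 P + L^{2}\right) + 0 = \left(L^{2} - 26 P\right) + 0 = L^{2} - 26 P$)
$U{\left(A,X \right)} = \sqrt{-1 + A} \left(-13 + A\right)$ ($U{\left(A,X \right)} = \left(-13 + A\right) \sqrt{-1 + A} = \sqrt{-1 + A} \left(-13 + A\right)$)
$-283932 - U{\left(C{\left(-20,p \right)},o \right)} = -283932 - \sqrt{-1 + \left(\left(\frac{9}{4}\right)^{2} - -520\right)} \left(-13 + \left(\left(\frac{9}{4}\right)^{2} - -520\right)\right) = -283932 - \sqrt{-1 + \left(\frac{81}{16} + 520\right)} \left(-13 + \left(\frac{81}{16} + 520\right)\right) = -283932 - \sqrt{-1 + \frac{8401}{16}} \left(-13 + \frac{8401}{16}\right) = -283932 - \sqrt{\frac{8385}{16}} \cdot \frac{8193}{16} = -283932 - \frac{\sqrt{8385}}{4} \cdot \frac{8193}{16} = -283932 - \frac{8193 \sqrt{8385}}{64}$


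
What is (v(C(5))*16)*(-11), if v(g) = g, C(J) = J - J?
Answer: 0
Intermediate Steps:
C(J) = 0
(v(C(5))*16)*(-11) = (0*16)*(-11) = 0*(-11) = 0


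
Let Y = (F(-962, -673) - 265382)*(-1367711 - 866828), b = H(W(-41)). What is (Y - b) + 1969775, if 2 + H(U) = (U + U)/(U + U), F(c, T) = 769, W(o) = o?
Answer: 591290038183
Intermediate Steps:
H(U) = -1 (H(U) = -2 + (U + U)/(U + U) = -2 + (2*U)/((2*U)) = -2 + (2*U)*(1/(2*U)) = -2 + 1 = -1)
b = -1
Y = 591288068407 (Y = (769 - 265382)*(-1367711 - 866828) = -264613*(-2234539) = 591288068407)
(Y - b) + 1969775 = (591288068407 - 1*(-1)) + 1969775 = (591288068407 + 1) + 1969775 = 591288068408 + 1969775 = 591290038183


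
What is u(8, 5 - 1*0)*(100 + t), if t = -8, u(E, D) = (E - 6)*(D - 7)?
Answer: -368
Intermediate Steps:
u(E, D) = (-7 + D)*(-6 + E) (u(E, D) = (-6 + E)*(-7 + D) = (-7 + D)*(-6 + E))
u(8, 5 - 1*0)*(100 + t) = (42 - 7*8 - 6*(5 - 1*0) + (5 - 1*0)*8)*(100 - 8) = (42 - 56 - 6*(5 + 0) + (5 + 0)*8)*92 = (42 - 56 - 6*5 + 5*8)*92 = (42 - 56 - 30 + 40)*92 = -4*92 = -368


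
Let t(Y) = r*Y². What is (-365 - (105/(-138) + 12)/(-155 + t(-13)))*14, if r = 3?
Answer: -3761289/736 ≈ -5110.4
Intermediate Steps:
t(Y) = 3*Y²
(-365 - (105/(-138) + 12)/(-155 + t(-13)))*14 = (-365 - (105/(-138) + 12)/(-155 + 3*(-13)²))*14 = (-365 - (105*(-1/138) + 12)/(-155 + 3*169))*14 = (-365 - (-35/46 + 12)/(-155 + 507))*14 = (-365 - 517/(46*352))*14 = (-365 - 1*47/1472)*14 = (-365 - 47/1472)*14 = -537327/1472*14 = -3761289/736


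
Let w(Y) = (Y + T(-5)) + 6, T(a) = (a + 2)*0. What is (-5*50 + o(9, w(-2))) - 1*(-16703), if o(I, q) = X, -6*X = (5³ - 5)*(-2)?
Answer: 16493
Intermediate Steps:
T(a) = 0 (T(a) = (2 + a)*0 = 0)
w(Y) = 6 + Y (w(Y) = (Y + 0) + 6 = Y + 6 = 6 + Y)
X = 40 (X = -(5³ - 5)*(-2)/6 = -(125 - 5)*(-2)/6 = -20*(-2) = -⅙*(-240) = 40)
o(I, q) = 40
(-5*50 + o(9, w(-2))) - 1*(-16703) = (-5*50 + 40) - 1*(-16703) = (-250 + 40) + 16703 = -210 + 16703 = 16493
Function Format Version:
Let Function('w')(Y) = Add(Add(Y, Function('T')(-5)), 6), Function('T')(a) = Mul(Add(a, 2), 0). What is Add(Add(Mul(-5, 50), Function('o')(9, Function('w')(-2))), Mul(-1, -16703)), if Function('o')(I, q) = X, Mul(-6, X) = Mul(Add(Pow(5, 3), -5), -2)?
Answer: 16493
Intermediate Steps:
Function('T')(a) = 0 (Function('T')(a) = Mul(Add(2, a), 0) = 0)
Function('w')(Y) = Add(6, Y) (Function('w')(Y) = Add(Add(Y, 0), 6) = Add(Y, 6) = Add(6, Y))
X = 40 (X = Mul(Rational(-1, 6), Mul(Add(Pow(5, 3), -5), -2)) = Mul(Rational(-1, 6), Mul(Add(125, -5), -2)) = Mul(Rational(-1, 6), Mul(120, -2)) = Mul(Rational(-1, 6), -240) = 40)
Function('o')(I, q) = 40
Add(Add(Mul(-5, 50), Function('o')(9, Function('w')(-2))), Mul(-1, -16703)) = Add(Add(Mul(-5, 50), 40), Mul(-1, -16703)) = Add(Add(-250, 40), 16703) = Add(-210, 16703) = 16493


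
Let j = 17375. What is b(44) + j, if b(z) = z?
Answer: 17419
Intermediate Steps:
b(44) + j = 44 + 17375 = 17419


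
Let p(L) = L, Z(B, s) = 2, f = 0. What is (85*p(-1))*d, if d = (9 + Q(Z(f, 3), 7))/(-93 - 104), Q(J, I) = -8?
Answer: 85/197 ≈ 0.43147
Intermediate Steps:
d = -1/197 (d = (9 - 8)/(-93 - 104) = 1/(-197) = 1*(-1/197) = -1/197 ≈ -0.0050761)
(85*p(-1))*d = (85*(-1))*(-1/197) = -85*(-1/197) = 85/197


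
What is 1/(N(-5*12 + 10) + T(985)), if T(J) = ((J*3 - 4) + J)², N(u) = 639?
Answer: 1/15492735 ≈ 6.4546e-8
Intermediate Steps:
T(J) = (-4 + 4*J)² (T(J) = ((3*J - 4) + J)² = ((-4 + 3*J) + J)² = (-4 + 4*J)²)
1/(N(-5*12 + 10) + T(985)) = 1/(639 + 16*(-1 + 985)²) = 1/(639 + 16*984²) = 1/(639 + 16*968256) = 1/(639 + 15492096) = 1/15492735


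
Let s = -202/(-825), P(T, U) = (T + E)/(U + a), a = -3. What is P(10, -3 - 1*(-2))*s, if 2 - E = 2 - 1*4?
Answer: -707/825 ≈ -0.85697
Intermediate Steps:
E = 4 (E = 2 - (2 - 1*4) = 2 - (2 - 4) = 2 - 1*(-2) = 2 + 2 = 4)
P(T, U) = (4 + T)/(-3 + U) (P(T, U) = (T + 4)/(U - 3) = (4 + T)/(-3 + U))
s = 202/825 (s = -202*(-1/825) = 202/825 ≈ 0.24485)
P(10, -3 - 1*(-2))*s = ((4 + 10)/(-3 + (-3 - 1*(-2))))*(202/825) = (14/(-3 + (-3 + 2)))*(202/825) = (14/(-3 - 1))*(202/825) = (14/(-4))*(202/825) = -1/4*14*(202/825) = -7/2*202/825 = -707/825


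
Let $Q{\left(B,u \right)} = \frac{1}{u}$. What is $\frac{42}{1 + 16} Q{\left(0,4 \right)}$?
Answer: $\frac{21}{34} \approx 0.61765$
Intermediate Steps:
$\frac{42}{1 + 16} Q{\left(0,4 \right)} = \frac{42 \frac{1}{1 + 16}}{4} = \frac{42}{17} \cdot \frac{1}{4} = \frac{21}{34}$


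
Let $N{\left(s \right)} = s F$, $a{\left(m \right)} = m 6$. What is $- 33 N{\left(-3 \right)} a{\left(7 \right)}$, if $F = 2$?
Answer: $8316$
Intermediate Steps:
$a{\left(m \right)} = 6 m$
$N{\left(s \right)} = 2 s$ ($N{\left(s \right)} = s 2 = 2 s$)
$- 33 N{\left(-3 \right)} a{\left(7 \right)} = - 33 \cdot 2 \left(-3\right) 6 \cdot 7 = \left(-33\right) \left(-6\right) 42 = 198 \cdot 42 = 8316$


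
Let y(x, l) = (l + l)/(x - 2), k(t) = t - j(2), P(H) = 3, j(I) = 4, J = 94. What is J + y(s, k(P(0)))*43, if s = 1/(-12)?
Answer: 3382/25 ≈ 135.28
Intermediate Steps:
s = -1/12 ≈ -0.083333
k(t) = -4 + t (k(t) = t - 1*4 = t - 4 = -4 + t)
y(x, l) = 2*l/(-2 + x) (y(x, l) = (2*l)/(-2 + x) = 2*l/(-2 + x))
J + y(s, k(P(0)))*43 = 94 + (2*(-4 + 3)/(-2 - 1/12))*43 = 94 + (2*(-1)/(-25/12))*43 = 94 + (2*(-1)*(-12/25))*43 = 94 + (24/25)*43 = 94 + 1032/25 = 3382/25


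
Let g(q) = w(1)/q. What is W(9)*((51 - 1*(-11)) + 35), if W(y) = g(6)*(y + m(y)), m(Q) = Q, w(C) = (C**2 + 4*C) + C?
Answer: 1746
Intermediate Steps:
w(C) = C**2 + 5*C
g(q) = 6/q (g(q) = (1*(5 + 1))/q = (1*6)/q = 6/q)
W(y) = 2*y (W(y) = (6/6)*(y + y) = (6*(1/6))*(2*y) = 1*(2*y) = 2*y)
W(9)*((51 - 1*(-11)) + 35) = (2*9)*((51 - 1*(-11)) + 35) = 18*((51 + 11) + 35) = 18*(62 + 35) = 18*97 = 1746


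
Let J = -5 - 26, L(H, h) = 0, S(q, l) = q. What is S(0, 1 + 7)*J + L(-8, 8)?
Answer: 0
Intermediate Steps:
J = -31
S(0, 1 + 7)*J + L(-8, 8) = 0*(-31) + 0 = 0 + 0 = 0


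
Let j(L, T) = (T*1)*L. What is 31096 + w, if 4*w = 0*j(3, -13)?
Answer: 31096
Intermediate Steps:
j(L, T) = L*T (j(L, T) = T*L = L*T)
w = 0 (w = (0*(3*(-13)))/4 = (0*(-39))/4 = (1/4)*0 = 0)
31096 + w = 31096 + 0 = 31096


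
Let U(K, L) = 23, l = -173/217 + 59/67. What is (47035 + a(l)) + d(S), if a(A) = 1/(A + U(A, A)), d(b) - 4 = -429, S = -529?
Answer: 15642750029/335609 ≈ 46610.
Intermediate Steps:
d(b) = -425 (d(b) = 4 - 429 = -425)
l = 1212/14539 (l = -173*1/217 + 59*(1/67) = -173/217 + 59/67 = 1212/14539 ≈ 0.083362)
a(A) = 1/(23 + A) (a(A) = 1/(A + 23) = 1/(23 + A))
(47035 + a(l)) + d(S) = (47035 + 1/(23 + 1212/14539)) - 425 = (47035 + 1/(335609/14539)) - 425 = (47035 + 14539/335609) - 425 = 15785383854/335609 - 425 = 15642750029/335609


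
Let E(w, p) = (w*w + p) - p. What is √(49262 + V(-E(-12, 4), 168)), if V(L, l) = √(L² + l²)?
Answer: √(49262 + 24*√85) ≈ 222.45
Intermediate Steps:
E(w, p) = w² (E(w, p) = (w² + p) - p = (p + w²) - p = w²)
√(49262 + V(-E(-12, 4), 168)) = √(49262 + √((-1*(-12)²)² + 168²)) = √(49262 + √((-1*144)² + 28224)) = √(49262 + √((-144)² + 28224)) = √(49262 + √(20736 + 28224)) = √(49262 + √48960) = √(49262 + 24*√85)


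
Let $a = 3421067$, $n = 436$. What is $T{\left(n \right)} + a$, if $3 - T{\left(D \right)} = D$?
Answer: $3420634$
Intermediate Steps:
$T{\left(D \right)} = 3 - D$
$T{\left(n \right)} + a = \left(3 - 436\right) + 3421067 = -433 + 3421067 = 3420634$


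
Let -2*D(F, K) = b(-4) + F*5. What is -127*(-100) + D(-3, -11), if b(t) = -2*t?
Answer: 25407/2 ≈ 12704.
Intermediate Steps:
D(F, K) = -4 - 5*F/2 (D(F, K) = -(-2*(-4) + F*5)/2 = -(8 + 5*F)/2 = -4 - 5*F/2)
-127*(-100) + D(-3, -11) = -127*(-100) + (-4 - 5/2*(-3)) = 12700 + (-4 + 15/2) = 12700 + 7/2 = 25407/2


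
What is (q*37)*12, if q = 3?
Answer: 1332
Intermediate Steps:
(q*37)*12 = (3*37)*12 = 111*12 = 1332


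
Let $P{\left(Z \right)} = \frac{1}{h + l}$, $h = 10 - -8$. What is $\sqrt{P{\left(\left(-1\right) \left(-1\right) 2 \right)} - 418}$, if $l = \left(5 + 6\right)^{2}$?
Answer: $\frac{i \sqrt{8076039}}{139} \approx 20.445 i$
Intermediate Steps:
$h = 18$ ($h = 10 + 8 = 18$)
$l = 121$ ($l = 11^{2} = 121$)
$P{\left(Z \right)} = \frac{1}{139}$ ($P{\left(Z \right)} = \frac{1}{18 + 121} = \frac{1}{139}$)
$\sqrt{P{\left(\left(-1\right) \left(-1\right) 2 \right)} - 418} = \sqrt{\frac{1}{139} - 418} = \sqrt{- \frac{58101}{139}} = \frac{i \sqrt{8076039}}{139}$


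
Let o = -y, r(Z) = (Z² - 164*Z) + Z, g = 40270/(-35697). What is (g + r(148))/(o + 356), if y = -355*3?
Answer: -79287610/50725437 ≈ -1.5631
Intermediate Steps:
y = -1065
g = -40270/35697 (g = 40270*(-1/35697) = -40270/35697 ≈ -1.1281)
r(Z) = Z² - 163*Z
o = 1065 (o = -1*(-1065) = 1065)
(g + r(148))/(o + 356) = (-40270/35697 + 148*(-163 + 148))/(1065 + 356) = (-40270/35697 + 148*(-15))/1421 = (-40270/35697 - 2220)*(1/1421) = -79287610/35697*1/1421 = -79287610/50725437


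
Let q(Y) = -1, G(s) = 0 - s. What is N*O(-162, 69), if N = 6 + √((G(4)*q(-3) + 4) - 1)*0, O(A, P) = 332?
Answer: 1992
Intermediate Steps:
G(s) = -s
N = 6 (N = 6 + √((-1*4*(-1) + 4) - 1)*0 = 6 + √((-4*(-1) + 4) - 1)*0 = 6 + √((4 + 4) - 1)*0 = 6 + √(8 - 1)*0 = 6 + √7*0 = 6 + 0 = 6)
N*O(-162, 69) = 6*332 = 1992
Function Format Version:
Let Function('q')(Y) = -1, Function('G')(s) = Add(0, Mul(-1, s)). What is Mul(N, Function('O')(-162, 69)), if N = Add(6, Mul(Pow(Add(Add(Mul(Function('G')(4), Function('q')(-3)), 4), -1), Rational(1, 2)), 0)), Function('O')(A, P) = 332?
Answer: 1992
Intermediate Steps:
Function('G')(s) = Mul(-1, s)
N = 6 (N = Add(6, Mul(Pow(Add(Add(Mul(Mul(-1, 4), -1), 4), -1), Rational(1, 2)), 0)) = Add(6, Mul(Pow(Add(Add(Mul(-4, -1), 4), -1), Rational(1, 2)), 0)) = Add(6, Mul(Pow(Add(Add(4, 4), -1), Rational(1, 2)), 0)) = Add(6, Mul(Pow(Add(8, -1), Rational(1, 2)), 0)) = Add(6, Mul(Pow(7, Rational(1, 2)), 0)) = Add(6, 0) = 6)
Mul(N, Function('O')(-162, 69)) = Mul(6, 332) = 1992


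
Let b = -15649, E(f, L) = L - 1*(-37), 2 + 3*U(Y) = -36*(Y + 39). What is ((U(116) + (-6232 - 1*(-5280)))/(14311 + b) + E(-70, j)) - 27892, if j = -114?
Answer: -56129564/2007 ≈ -27967.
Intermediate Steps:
U(Y) = -1406/3 - 12*Y (U(Y) = -⅔ + (-36*(Y + 39))/3 = -⅔ + (-36*(39 + Y))/3 = -⅔ + (-1404 - 36*Y)/3 = -⅔ + (-468 - 12*Y) = -1406/3 - 12*Y)
E(f, L) = 37 + L (E(f, L) = L + 37 = 37 + L)
((U(116) + (-6232 - 1*(-5280)))/(14311 + b) + E(-70, j)) - 27892 = (((-1406/3 - 12*116) + (-6232 - 1*(-5280)))/(14311 - 15649) + (37 - 114)) - 27892 = (((-1406/3 - 1392) + (-6232 + 5280))/(-1338) - 77) - 27892 = ((-5582/3 - 952)*(-1/1338) - 77) - 27892 = (-8438/3*(-1/1338) - 77) - 27892 = (4219/2007 - 77) - 27892 = -150320/2007 - 27892 = -56129564/2007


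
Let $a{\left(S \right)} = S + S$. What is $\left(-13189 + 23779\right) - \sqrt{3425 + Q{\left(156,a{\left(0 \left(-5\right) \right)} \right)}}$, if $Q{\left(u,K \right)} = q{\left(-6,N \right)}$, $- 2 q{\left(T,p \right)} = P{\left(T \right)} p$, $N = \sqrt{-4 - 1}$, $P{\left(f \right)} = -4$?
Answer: $10590 - \sqrt{3425 + 2 i \sqrt{5}} \approx 10531.0 - 0.038208 i$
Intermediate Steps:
$N = i \sqrt{5}$ ($N = \sqrt{-5} = i \sqrt{5} \approx 2.2361 i$)
$q{\left(T,p \right)} = 2 p$ ($q{\left(T,p \right)} = - \frac{\left(-4\right) p}{2} = 2 p$)
$a{\left(S \right)} = 2 S$
$Q{\left(u,K \right)} = 2 i \sqrt{5}$
$\left(-13189 + 23779\right) - \sqrt{3425 + Q{\left(156,a{\left(0 \left(-5\right) \right)} \right)}} = \left(-13189 + 23779\right) - \sqrt{3425 + 2 i \sqrt{5}} = 10590 - \sqrt{3425 + 2 i \sqrt{5}}$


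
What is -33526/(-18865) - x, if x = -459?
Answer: 8692561/18865 ≈ 460.78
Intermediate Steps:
-33526/(-18865) - x = -33526/(-18865) - 1*(-459) = -33526*(-1/18865) + 459 = 33526/18865 + 459 = 8692561/18865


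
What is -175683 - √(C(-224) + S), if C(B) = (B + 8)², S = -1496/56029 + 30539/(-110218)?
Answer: -175683 - √1779243833825162495546306/6175404322 ≈ -1.7590e+5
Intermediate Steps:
S = -1875955759/6175404322 (S = -1496*1/56029 + 30539*(-1/110218) = -1496/56029 - 30539/110218 = -1875955759/6175404322 ≈ -0.30378)
C(B) = (8 + B)²
-175683 - √(C(-224) + S) = -175683 - √((8 - 224)² - 1875955759/6175404322) = -175683 - √((-216)² - 1875955759/6175404322) = -175683 - √(46656 - 1875955759/6175404322) = -175683 - √(288117788091473/6175404322) = -175683 - √1779243833825162495546306/6175404322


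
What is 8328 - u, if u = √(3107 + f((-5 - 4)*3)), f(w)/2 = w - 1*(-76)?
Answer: 8328 - √3205 ≈ 8271.4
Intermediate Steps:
f(w) = 152 + 2*w (f(w) = 2*(w - 1*(-76)) = 2*(w + 76) = 2*(76 + w) = 152 + 2*w)
u = √3205 (u = √(3107 + (152 + 2*((-5 - 4)*3))) = √(3107 + (152 + 2*(-9*3))) = √(3107 + (152 + 2*(-27))) = √(3107 + (152 - 54)) = √(3107 + 98) = √3205 ≈ 56.613)
8328 - u = 8328 - √3205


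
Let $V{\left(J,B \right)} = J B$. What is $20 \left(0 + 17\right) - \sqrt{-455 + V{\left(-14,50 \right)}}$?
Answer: $340 - i \sqrt{1155} \approx 340.0 - 33.985 i$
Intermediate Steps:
$V{\left(J,B \right)} = B J$
$20 \left(0 + 17\right) - \sqrt{-455 + V{\left(-14,50 \right)}} = 20 \left(0 + 17\right) - \sqrt{-455 + 50 \left(-14\right)} = 20 \cdot 17 - \sqrt{-455 - 700} = 340 - \sqrt{-1155} = 340 - i \sqrt{1155}$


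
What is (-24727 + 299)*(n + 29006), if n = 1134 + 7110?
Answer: -909943000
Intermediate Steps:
n = 8244
(-24727 + 299)*(n + 29006) = (-24727 + 299)*(8244 + 29006) = -24428*37250 = -909943000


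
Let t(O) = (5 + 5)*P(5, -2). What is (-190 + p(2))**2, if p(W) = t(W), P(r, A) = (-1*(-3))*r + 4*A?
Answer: 14400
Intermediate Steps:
P(r, A) = 3*r + 4*A
t(O) = 70 (t(O) = (5 + 5)*(3*5 + 4*(-2)) = 10*(15 - 8) = 10*7 = 70)
p(W) = 70
(-190 + p(2))**2 = (-190 + 70)**2 = (-120)**2 = 14400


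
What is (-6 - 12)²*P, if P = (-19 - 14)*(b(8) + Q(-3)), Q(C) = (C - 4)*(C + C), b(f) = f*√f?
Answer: -449064 - 171072*√2 ≈ -6.9100e+5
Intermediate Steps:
b(f) = f^(3/2)
Q(C) = 2*C*(-4 + C) (Q(C) = (-4 + C)*(2*C) = 2*C*(-4 + C))
P = -1386 - 528*√2 (P = (-19 - 14)*(8^(3/2) + 2*(-3)*(-4 - 3)) = -33*(16*√2 + 2*(-3)*(-7)) = -33*(16*√2 + 42) = -33*(42 + 16*√2) = -1386 - 528*√2 ≈ -2132.7)
(-6 - 12)²*P = (-6 - 12)²*(-1386 - 528*√2) = (-18)²*(-1386 - 528*√2) = 324*(-1386 - 528*√2) = -449064 - 171072*√2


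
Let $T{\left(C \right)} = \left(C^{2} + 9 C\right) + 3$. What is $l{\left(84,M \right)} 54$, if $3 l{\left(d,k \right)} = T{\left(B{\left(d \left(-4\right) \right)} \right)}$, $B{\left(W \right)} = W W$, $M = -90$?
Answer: $229437411894$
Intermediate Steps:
$B{\left(W \right)} = W^{2}$
$T{\left(C \right)} = 3 + C^{2} + 9 C$
$l{\left(d,k \right)} = 1 + 48 d^{2} + \frac{256 d^{4}}{3}$ ($l{\left(d,k \right)} = \frac{3 + \left(\left(d \left(-4\right)\right)^{2}\right)^{2} + 9 \left(d \left(-4\right)\right)^{2}}{3} = \frac{3 + \left(\left(- 4 d\right)^{2}\right)^{2} + 9 \left(- 4 d\right)^{2}}{3} = \frac{3 + \left(16 d^{2}\right)^{2} + 9 \cdot 16 d^{2}}{3} = \frac{3 + 256 d^{4} + 144 d^{2}}{3} = \frac{3 + 144 d^{2} + 256 d^{4}}{3} = 1 + 48 d^{2} + \frac{256 d^{4}}{3}$)
$l{\left(84,M \right)} 54 = \left(1 + 48 \cdot 84^{2} + \frac{256 \cdot 84^{4}}{3}\right) 54 = \left(1 + 48 \cdot 7056 + \frac{256}{3} \cdot 49787136\right) 54 = \left(1 + 338688 + 4248502272\right) 54 = 4248840961 \cdot 54 = 229437411894$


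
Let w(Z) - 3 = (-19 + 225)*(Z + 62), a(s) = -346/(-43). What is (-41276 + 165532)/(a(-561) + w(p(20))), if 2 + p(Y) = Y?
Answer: 485728/64465 ≈ 7.5348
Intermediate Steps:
p(Y) = -2 + Y
a(s) = 346/43 (a(s) = -346*(-1/43) = 346/43)
w(Z) = 12775 + 206*Z (w(Z) = 3 + (-19 + 225)*(Z + 62) = 3 + 206*(62 + Z) = 3 + (12772 + 206*Z) = 12775 + 206*Z)
(-41276 + 165532)/(a(-561) + w(p(20))) = (-41276 + 165532)/(346/43 + (12775 + 206*(-2 + 20))) = 124256/(346/43 + (12775 + 206*18)) = 124256/(346/43 + (12775 + 3708)) = 124256/(346/43 + 16483) = 124256/(709115/43) = 124256*(43/709115) = 485728/64465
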